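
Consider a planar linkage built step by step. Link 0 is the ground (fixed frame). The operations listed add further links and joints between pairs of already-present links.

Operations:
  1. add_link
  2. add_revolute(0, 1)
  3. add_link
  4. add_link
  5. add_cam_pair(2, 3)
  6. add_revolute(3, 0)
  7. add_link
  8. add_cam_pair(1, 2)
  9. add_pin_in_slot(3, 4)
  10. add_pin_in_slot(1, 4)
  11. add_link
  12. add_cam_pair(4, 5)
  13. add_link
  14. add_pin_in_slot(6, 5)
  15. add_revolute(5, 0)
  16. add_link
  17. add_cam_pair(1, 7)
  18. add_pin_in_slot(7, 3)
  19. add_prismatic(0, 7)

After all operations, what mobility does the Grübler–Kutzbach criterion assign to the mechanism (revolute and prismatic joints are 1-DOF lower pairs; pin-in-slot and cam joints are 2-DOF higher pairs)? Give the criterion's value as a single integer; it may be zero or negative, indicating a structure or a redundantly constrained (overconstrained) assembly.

link 0 = ground. State L|J1|J2 = 1|0|0
+link1  2|0|0
R(0,1) f=1→J1  2|1|0
+link2  3|1|0
+link3  4|1|0
C(2,3) f=2→J2  4|1|1
R(3,0) f=1→J1  4|2|1
+link4  5|2|1
C(1,2) f=2→J2  5|2|2
PS(3,4) f=2→J2  5|2|3
PS(1,4) f=2→J2  5|2|4
+link5  6|2|4
C(4,5) f=2→J2  6|2|5
+link6  7|2|5
PS(6,5) f=2→J2  7|2|6
R(5,0) f=1→J1  7|3|6
+link7  8|3|6
C(1,7) f=2→J2  8|3|7
PS(7,3) f=2→J2  8|3|8
P(0,7) f=1→J1  8|4|8
M = 3(8−1)−2·4−8 = 21−8−8 = 5

M = 5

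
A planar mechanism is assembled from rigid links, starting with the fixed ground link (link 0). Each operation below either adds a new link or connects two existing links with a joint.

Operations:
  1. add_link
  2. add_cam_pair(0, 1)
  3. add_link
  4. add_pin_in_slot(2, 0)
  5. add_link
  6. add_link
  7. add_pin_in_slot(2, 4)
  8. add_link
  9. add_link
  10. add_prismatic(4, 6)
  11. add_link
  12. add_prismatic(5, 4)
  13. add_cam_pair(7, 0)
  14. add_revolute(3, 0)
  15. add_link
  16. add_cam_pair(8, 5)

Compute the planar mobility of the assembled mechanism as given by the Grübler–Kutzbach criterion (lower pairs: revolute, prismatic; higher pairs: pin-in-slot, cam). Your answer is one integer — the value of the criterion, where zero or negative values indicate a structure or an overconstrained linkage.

M = 13

[1;0;0] (link 0 is ground)
L+ [2;0;0]
C(0,1)∈J2 [2;0;1]
L+ [3;0;1]
PS(2,0)∈J2 [3;0;2]
L+ [4;0;2]
L+ [5;0;2]
PS(2,4)∈J2 [5;0;3]
L+ [6;0;3]
L+ [7;0;3]
P(4,6)∈J1 [7;1;3]
L+ [8;1;3]
P(5,4)∈J1 [8;2;3]
C(7,0)∈J2 [8;2;4]
R(3,0)∈J1 [8;3;4]
L+ [9;3;4]
C(8,5)∈J2 [9;3;5]
mobility = 24 − 6 − 5 = 13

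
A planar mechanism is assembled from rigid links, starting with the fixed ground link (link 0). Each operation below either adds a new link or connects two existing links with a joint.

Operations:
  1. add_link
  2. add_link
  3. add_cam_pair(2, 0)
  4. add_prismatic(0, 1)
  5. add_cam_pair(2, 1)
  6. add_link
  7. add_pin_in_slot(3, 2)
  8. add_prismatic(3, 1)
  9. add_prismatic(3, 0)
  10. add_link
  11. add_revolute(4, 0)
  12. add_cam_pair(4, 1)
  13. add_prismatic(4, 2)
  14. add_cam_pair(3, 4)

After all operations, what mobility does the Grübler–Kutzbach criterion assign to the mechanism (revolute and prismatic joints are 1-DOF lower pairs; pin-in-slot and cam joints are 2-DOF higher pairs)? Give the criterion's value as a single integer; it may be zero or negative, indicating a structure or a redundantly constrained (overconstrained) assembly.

link 0 = ground. State L|J1|J2 = 1|0|0
+link1  2|0|0
+link2  3|0|0
C(2,0) f=2→J2  3|0|1
P(0,1) f=1→J1  3|1|1
C(2,1) f=2→J2  3|1|2
+link3  4|1|2
PS(3,2) f=2→J2  4|1|3
P(3,1) f=1→J1  4|2|3
P(3,0) f=1→J1  4|3|3
+link4  5|3|3
R(4,0) f=1→J1  5|4|3
C(4,1) f=2→J2  5|4|4
P(4,2) f=1→J1  5|5|4
C(3,4) f=2→J2  5|5|5
M = 3(5−1)−2·5−5 = 12−10−5 = -3

M = -3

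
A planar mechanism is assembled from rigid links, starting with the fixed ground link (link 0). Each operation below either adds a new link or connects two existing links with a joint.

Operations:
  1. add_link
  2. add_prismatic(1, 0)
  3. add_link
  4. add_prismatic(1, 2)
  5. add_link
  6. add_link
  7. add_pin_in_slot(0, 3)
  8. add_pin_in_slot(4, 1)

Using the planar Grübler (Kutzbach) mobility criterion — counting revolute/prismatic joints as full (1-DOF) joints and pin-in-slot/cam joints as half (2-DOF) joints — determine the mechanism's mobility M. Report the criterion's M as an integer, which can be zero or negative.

M = 6

(L,J1,J2)=(1,0,0); link0 fixed
link1: (2,0,0)
P 1-0 [J1]: (2,1,0)
link2: (3,1,0)
P 1-2 [J1]: (3,2,0)
link3: (4,2,0)
link4: (5,2,0)
PS 0-3 [J2]: (5,2,1)
PS 4-1 [J2]: (5,2,2)
Grübler: 3·4 − 2·2 − 2 = 6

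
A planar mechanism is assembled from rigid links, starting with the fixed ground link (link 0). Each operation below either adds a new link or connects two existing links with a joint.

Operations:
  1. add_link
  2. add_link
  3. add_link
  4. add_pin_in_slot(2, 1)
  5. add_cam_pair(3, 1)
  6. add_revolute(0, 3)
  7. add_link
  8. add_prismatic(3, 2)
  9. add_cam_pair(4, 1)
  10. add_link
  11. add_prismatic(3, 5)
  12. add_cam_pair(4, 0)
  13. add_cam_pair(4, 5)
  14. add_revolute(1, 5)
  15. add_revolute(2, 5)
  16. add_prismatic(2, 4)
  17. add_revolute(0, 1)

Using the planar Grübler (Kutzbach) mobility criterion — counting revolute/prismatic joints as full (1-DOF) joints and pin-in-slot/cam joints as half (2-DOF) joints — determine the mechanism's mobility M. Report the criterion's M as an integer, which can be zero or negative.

link 0 = ground. State L|J1|J2 = 1|0|0
+link1  2|0|0
+link2  3|0|0
+link3  4|0|0
PS(2,1) f=2→J2  4|0|1
C(3,1) f=2→J2  4|0|2
R(0,3) f=1→J1  4|1|2
+link4  5|1|2
P(3,2) f=1→J1  5|2|2
C(4,1) f=2→J2  5|2|3
+link5  6|2|3
P(3,5) f=1→J1  6|3|3
C(4,0) f=2→J2  6|3|4
C(4,5) f=2→J2  6|3|5
R(1,5) f=1→J1  6|4|5
R(2,5) f=1→J1  6|5|5
P(2,4) f=1→J1  6|6|5
R(0,1) f=1→J1  6|7|5
M = 3(6−1)−2·7−5 = 15−14−5 = -4

M = -4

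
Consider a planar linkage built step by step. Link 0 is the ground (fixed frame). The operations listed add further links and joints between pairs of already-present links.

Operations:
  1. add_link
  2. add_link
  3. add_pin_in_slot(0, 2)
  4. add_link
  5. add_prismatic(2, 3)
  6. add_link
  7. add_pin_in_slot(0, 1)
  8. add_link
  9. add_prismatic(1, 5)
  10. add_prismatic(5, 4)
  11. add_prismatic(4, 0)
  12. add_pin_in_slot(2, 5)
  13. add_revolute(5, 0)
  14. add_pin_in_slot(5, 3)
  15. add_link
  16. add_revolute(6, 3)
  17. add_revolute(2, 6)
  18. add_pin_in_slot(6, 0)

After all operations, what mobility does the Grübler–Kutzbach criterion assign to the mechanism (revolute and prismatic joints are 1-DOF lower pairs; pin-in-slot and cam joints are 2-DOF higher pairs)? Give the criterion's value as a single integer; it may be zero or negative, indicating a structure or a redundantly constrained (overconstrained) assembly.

M = -1

[1;0;0] (link 0 is ground)
L+ [2;0;0]
L+ [3;0;0]
PS(0,2)∈J2 [3;0;1]
L+ [4;0;1]
P(2,3)∈J1 [4;1;1]
L+ [5;1;1]
PS(0,1)∈J2 [5;1;2]
L+ [6;1;2]
P(1,5)∈J1 [6;2;2]
P(5,4)∈J1 [6;3;2]
P(4,0)∈J1 [6;4;2]
PS(2,5)∈J2 [6;4;3]
R(5,0)∈J1 [6;5;3]
PS(5,3)∈J2 [6;5;4]
L+ [7;5;4]
R(6,3)∈J1 [7;6;4]
R(2,6)∈J1 [7;7;4]
PS(6,0)∈J2 [7;7;5]
mobility = 18 − 14 − 5 = -1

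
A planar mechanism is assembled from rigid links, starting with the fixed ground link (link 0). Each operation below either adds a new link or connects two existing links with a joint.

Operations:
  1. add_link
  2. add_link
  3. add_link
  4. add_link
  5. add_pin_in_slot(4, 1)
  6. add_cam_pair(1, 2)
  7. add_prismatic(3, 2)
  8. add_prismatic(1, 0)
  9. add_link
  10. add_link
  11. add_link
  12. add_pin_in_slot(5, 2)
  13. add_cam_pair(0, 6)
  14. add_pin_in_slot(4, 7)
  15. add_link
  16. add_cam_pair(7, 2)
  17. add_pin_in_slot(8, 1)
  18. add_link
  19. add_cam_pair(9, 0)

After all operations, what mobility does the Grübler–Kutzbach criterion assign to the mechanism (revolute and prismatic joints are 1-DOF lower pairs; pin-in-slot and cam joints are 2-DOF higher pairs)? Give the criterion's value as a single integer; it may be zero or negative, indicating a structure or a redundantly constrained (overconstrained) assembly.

M = 15

L=1 J1=0 J2=0
add link → L=2 J1=0 J2=0
add link → L=3 J1=0 J2=0
add link → L=4 J1=0 J2=0
add link → L=5 J1=0 J2=0
PS@4,1 dof=2 J2 → L=5 J1=0 J2=1
C@1,2 dof=2 J2 → L=5 J1=0 J2=2
P@3,2 dof=1 J1 → L=5 J1=1 J2=2
P@1,0 dof=1 J1 → L=5 J1=2 J2=2
add link → L=6 J1=2 J2=2
add link → L=7 J1=2 J2=2
add link → L=8 J1=2 J2=2
PS@5,2 dof=2 J2 → L=8 J1=2 J2=3
C@0,6 dof=2 J2 → L=8 J1=2 J2=4
PS@4,7 dof=2 J2 → L=8 J1=2 J2=5
add link → L=9 J1=2 J2=5
C@7,2 dof=2 J2 → L=9 J1=2 J2=6
PS@8,1 dof=2 J2 → L=9 J1=2 J2=7
add link → L=10 J1=2 J2=7
C@9,0 dof=2 J2 → L=10 J1=2 J2=8
M=3(L−1)−2J1−J2=3·9−2·2−8=15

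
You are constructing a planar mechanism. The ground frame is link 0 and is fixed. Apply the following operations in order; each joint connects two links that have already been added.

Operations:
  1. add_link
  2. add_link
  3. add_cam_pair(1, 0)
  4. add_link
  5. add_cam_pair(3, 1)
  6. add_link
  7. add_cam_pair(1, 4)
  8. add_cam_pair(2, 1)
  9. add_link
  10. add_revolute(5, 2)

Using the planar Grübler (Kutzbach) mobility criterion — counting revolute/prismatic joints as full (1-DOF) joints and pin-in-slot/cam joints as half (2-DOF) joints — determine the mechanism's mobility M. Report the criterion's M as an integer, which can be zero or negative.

M = 9

ground; <1,0,0>
#1 <2,0,0>
#2 <3,0,0>
C:1↔0 J2 <3,0,1>
#3 <4,0,1>
C:3↔1 J2 <4,0,2>
#4 <5,0,2>
C:1↔4 J2 <5,0,3>
C:2↔1 J2 <5,0,4>
#5 <6,0,4>
R:5↔2 J1 <6,1,4>
3×5 − 2×1 − 1×4 = 9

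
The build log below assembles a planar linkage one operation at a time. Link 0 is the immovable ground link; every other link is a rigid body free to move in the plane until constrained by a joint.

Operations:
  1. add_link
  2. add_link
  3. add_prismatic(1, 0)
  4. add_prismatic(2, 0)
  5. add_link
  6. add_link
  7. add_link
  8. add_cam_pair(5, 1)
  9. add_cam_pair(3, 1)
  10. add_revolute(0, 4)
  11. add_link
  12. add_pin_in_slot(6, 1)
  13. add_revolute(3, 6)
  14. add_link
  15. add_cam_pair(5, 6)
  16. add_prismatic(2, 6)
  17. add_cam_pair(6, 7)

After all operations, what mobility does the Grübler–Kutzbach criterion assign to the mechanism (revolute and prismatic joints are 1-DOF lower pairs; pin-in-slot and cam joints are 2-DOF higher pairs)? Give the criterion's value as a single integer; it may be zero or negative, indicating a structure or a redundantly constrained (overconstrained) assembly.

(L,J1,J2)=(1,0,0); link0 fixed
link1: (2,0,0)
link2: (3,0,0)
P 1-0 [J1]: (3,1,0)
P 2-0 [J1]: (3,2,0)
link3: (4,2,0)
link4: (5,2,0)
link5: (6,2,0)
C 5-1 [J2]: (6,2,1)
C 3-1 [J2]: (6,2,2)
R 0-4 [J1]: (6,3,2)
link6: (7,3,2)
PS 6-1 [J2]: (7,3,3)
R 3-6 [J1]: (7,4,3)
link7: (8,4,3)
C 5-6 [J2]: (8,4,4)
P 2-6 [J1]: (8,5,4)
C 6-7 [J2]: (8,5,5)
Grübler: 3·7 − 2·5 − 5 = 6

M = 6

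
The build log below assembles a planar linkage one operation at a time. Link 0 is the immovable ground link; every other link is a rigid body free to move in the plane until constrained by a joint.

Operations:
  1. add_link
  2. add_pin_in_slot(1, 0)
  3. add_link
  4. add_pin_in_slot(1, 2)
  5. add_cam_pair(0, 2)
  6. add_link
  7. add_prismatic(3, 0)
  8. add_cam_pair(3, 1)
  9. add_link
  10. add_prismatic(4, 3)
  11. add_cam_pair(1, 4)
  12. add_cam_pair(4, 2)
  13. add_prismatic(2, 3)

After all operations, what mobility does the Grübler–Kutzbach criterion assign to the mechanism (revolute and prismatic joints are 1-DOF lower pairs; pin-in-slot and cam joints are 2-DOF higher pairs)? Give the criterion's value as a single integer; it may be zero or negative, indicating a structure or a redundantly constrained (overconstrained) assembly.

M = 0

ground; <1,0,0>
#1 <2,0,0>
PS:1↔0 J2 <2,0,1>
#2 <3,0,1>
PS:1↔2 J2 <3,0,2>
C:0↔2 J2 <3,0,3>
#3 <4,0,3>
P:3↔0 J1 <4,1,3>
C:3↔1 J2 <4,1,4>
#4 <5,1,4>
P:4↔3 J1 <5,2,4>
C:1↔4 J2 <5,2,5>
C:4↔2 J2 <5,2,6>
P:2↔3 J1 <5,3,6>
3×4 − 2×3 − 1×6 = 0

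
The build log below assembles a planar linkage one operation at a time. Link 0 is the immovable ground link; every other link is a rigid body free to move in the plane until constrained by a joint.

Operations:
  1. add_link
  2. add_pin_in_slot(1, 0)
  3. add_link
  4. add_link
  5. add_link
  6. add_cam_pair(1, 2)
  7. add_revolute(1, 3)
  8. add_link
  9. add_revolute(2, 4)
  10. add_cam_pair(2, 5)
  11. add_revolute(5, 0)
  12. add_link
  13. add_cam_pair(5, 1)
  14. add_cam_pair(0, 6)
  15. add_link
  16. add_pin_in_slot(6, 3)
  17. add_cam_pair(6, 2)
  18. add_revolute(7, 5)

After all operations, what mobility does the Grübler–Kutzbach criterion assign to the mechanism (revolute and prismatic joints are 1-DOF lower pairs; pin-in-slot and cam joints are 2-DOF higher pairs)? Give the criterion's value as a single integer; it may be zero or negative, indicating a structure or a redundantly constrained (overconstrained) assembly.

M = 6

(L,J1,J2)=(1,0,0); link0 fixed
link1: (2,0,0)
PS 1-0 [J2]: (2,0,1)
link2: (3,0,1)
link3: (4,0,1)
link4: (5,0,1)
C 1-2 [J2]: (5,0,2)
R 1-3 [J1]: (5,1,2)
link5: (6,1,2)
R 2-4 [J1]: (6,2,2)
C 2-5 [J2]: (6,2,3)
R 5-0 [J1]: (6,3,3)
link6: (7,3,3)
C 5-1 [J2]: (7,3,4)
C 0-6 [J2]: (7,3,5)
link7: (8,3,5)
PS 6-3 [J2]: (8,3,6)
C 6-2 [J2]: (8,3,7)
R 7-5 [J1]: (8,4,7)
Grübler: 3·7 − 2·4 − 7 = 6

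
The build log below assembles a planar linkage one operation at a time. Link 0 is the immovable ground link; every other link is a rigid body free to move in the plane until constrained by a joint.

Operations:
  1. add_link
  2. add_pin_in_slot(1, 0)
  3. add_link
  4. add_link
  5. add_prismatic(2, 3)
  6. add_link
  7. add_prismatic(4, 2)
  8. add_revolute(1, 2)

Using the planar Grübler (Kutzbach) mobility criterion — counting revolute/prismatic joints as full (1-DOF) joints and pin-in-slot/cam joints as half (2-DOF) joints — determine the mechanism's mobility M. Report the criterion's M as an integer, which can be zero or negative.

M = 5

link 0 = ground. State L|J1|J2 = 1|0|0
+link1  2|0|0
PS(1,0) f=2→J2  2|0|1
+link2  3|0|1
+link3  4|0|1
P(2,3) f=1→J1  4|1|1
+link4  5|1|1
P(4,2) f=1→J1  5|2|1
R(1,2) f=1→J1  5|3|1
M = 3(5−1)−2·3−1 = 12−6−1 = 5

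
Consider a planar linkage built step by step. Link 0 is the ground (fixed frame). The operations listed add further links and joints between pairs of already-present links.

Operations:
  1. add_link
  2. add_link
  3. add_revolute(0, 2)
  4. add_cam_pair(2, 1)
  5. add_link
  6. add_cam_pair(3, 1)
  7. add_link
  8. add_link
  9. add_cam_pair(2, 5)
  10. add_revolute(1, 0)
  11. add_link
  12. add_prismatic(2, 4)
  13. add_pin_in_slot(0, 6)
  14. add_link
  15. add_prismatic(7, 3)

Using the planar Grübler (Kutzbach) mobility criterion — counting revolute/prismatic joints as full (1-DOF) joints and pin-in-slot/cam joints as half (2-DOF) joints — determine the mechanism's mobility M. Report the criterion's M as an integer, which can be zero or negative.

L=1 J1=0 J2=0
add link → L=2 J1=0 J2=0
add link → L=3 J1=0 J2=0
R@0,2 dof=1 J1 → L=3 J1=1 J2=0
C@2,1 dof=2 J2 → L=3 J1=1 J2=1
add link → L=4 J1=1 J2=1
C@3,1 dof=2 J2 → L=4 J1=1 J2=2
add link → L=5 J1=1 J2=2
add link → L=6 J1=1 J2=2
C@2,5 dof=2 J2 → L=6 J1=1 J2=3
R@1,0 dof=1 J1 → L=6 J1=2 J2=3
add link → L=7 J1=2 J2=3
P@2,4 dof=1 J1 → L=7 J1=3 J2=3
PS@0,6 dof=2 J2 → L=7 J1=3 J2=4
add link → L=8 J1=3 J2=4
P@7,3 dof=1 J1 → L=8 J1=4 J2=4
M=3(L−1)−2J1−J2=3·7−2·4−4=9

M = 9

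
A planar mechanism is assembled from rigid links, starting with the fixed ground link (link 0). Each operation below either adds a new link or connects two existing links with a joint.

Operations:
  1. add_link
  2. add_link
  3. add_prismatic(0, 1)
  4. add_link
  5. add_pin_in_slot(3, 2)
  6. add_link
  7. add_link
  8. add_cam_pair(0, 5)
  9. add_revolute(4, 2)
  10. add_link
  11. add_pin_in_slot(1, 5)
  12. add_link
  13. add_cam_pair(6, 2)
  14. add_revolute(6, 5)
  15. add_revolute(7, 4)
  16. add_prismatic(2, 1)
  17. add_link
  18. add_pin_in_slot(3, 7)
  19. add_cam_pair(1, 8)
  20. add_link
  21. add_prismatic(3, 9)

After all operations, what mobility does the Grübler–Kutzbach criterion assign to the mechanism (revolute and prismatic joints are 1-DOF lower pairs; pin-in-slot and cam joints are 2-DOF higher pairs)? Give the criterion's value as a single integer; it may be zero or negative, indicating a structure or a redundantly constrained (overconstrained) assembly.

M = 9

(L,J1,J2)=(1,0,0); link0 fixed
link1: (2,0,0)
link2: (3,0,0)
P 0-1 [J1]: (3,1,0)
link3: (4,1,0)
PS 3-2 [J2]: (4,1,1)
link4: (5,1,1)
link5: (6,1,1)
C 0-5 [J2]: (6,1,2)
R 4-2 [J1]: (6,2,2)
link6: (7,2,2)
PS 1-5 [J2]: (7,2,3)
link7: (8,2,3)
C 6-2 [J2]: (8,2,4)
R 6-5 [J1]: (8,3,4)
R 7-4 [J1]: (8,4,4)
P 2-1 [J1]: (8,5,4)
link8: (9,5,4)
PS 3-7 [J2]: (9,5,5)
C 1-8 [J2]: (9,5,6)
link9: (10,5,6)
P 3-9 [J1]: (10,6,6)
Grübler: 3·9 − 2·6 − 6 = 9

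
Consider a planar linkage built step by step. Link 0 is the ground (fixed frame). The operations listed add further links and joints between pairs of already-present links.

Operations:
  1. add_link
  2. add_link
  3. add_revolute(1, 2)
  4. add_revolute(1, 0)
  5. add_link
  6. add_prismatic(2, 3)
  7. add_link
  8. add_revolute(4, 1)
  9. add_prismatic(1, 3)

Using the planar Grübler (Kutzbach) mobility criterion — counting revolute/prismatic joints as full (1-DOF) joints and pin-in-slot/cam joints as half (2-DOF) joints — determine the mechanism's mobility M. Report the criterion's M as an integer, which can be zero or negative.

ground; <1,0,0>
#1 <2,0,0>
#2 <3,0,0>
R:1↔2 J1 <3,1,0>
R:1↔0 J1 <3,2,0>
#3 <4,2,0>
P:2↔3 J1 <4,3,0>
#4 <5,3,0>
R:4↔1 J1 <5,4,0>
P:1↔3 J1 <5,5,0>
3×4 − 2×5 − 1×0 = 2

M = 2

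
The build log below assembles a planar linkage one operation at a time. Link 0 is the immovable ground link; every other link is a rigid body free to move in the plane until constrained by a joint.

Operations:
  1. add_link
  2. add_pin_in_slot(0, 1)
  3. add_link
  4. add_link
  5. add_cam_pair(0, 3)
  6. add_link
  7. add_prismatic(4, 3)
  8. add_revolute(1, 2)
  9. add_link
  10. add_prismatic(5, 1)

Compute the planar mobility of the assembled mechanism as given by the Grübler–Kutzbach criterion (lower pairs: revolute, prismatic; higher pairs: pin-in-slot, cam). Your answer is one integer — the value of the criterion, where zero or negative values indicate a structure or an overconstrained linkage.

(L,J1,J2)=(1,0,0); link0 fixed
link1: (2,0,0)
PS 0-1 [J2]: (2,0,1)
link2: (3,0,1)
link3: (4,0,1)
C 0-3 [J2]: (4,0,2)
link4: (5,0,2)
P 4-3 [J1]: (5,1,2)
R 1-2 [J1]: (5,2,2)
link5: (6,2,2)
P 5-1 [J1]: (6,3,2)
Grübler: 3·5 − 2·3 − 2 = 7

M = 7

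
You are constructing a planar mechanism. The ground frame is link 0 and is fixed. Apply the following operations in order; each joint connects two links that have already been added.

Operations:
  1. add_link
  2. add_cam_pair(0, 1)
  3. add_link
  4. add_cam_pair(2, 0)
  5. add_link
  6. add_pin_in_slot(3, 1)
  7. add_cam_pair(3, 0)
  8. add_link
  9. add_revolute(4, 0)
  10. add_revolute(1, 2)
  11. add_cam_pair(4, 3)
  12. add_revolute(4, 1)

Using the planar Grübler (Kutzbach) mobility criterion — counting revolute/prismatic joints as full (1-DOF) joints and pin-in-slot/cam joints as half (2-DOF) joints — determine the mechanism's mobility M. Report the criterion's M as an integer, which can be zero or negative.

M = 1

[1;0;0] (link 0 is ground)
L+ [2;0;0]
C(0,1)∈J2 [2;0;1]
L+ [3;0;1]
C(2,0)∈J2 [3;0;2]
L+ [4;0;2]
PS(3,1)∈J2 [4;0;3]
C(3,0)∈J2 [4;0;4]
L+ [5;0;4]
R(4,0)∈J1 [5;1;4]
R(1,2)∈J1 [5;2;4]
C(4,3)∈J2 [5;2;5]
R(4,1)∈J1 [5;3;5]
mobility = 12 − 6 − 5 = 1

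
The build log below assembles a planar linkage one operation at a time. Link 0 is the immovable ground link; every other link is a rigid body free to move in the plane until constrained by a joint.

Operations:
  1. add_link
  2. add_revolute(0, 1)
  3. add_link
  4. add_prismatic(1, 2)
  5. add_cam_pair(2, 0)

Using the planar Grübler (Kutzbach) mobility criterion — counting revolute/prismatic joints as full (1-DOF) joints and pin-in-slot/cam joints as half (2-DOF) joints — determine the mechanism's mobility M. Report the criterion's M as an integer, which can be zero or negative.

ground; <1,0,0>
#1 <2,0,0>
R:0↔1 J1 <2,1,0>
#2 <3,1,0>
P:1↔2 J1 <3,2,0>
C:2↔0 J2 <3,2,1>
3×2 − 2×2 − 1×1 = 1

M = 1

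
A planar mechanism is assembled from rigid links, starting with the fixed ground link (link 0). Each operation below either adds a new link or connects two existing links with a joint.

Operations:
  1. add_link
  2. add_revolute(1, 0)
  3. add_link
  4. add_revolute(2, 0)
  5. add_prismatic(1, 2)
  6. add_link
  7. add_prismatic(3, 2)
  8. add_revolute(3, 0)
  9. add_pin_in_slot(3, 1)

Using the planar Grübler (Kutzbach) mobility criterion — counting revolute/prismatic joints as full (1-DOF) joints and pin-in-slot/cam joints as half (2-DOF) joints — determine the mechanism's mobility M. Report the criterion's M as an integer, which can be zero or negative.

L=1 J1=0 J2=0
add link → L=2 J1=0 J2=0
R@1,0 dof=1 J1 → L=2 J1=1 J2=0
add link → L=3 J1=1 J2=0
R@2,0 dof=1 J1 → L=3 J1=2 J2=0
P@1,2 dof=1 J1 → L=3 J1=3 J2=0
add link → L=4 J1=3 J2=0
P@3,2 dof=1 J1 → L=4 J1=4 J2=0
R@3,0 dof=1 J1 → L=4 J1=5 J2=0
PS@3,1 dof=2 J2 → L=4 J1=5 J2=1
M=3(L−1)−2J1−J2=3·3−2·5−1=-2

M = -2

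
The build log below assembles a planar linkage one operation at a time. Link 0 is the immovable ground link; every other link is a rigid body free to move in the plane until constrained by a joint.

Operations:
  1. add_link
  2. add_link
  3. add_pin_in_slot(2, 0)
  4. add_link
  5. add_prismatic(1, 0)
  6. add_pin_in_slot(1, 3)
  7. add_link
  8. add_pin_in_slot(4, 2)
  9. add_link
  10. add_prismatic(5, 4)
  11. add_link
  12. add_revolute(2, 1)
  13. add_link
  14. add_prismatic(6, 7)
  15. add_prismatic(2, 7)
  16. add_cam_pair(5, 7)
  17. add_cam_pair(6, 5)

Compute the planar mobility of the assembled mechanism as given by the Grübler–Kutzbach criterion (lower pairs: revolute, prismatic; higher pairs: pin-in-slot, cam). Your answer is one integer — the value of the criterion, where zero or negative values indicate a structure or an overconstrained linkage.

[1;0;0] (link 0 is ground)
L+ [2;0;0]
L+ [3;0;0]
PS(2,0)∈J2 [3;0;1]
L+ [4;0;1]
P(1,0)∈J1 [4;1;1]
PS(1,3)∈J2 [4;1;2]
L+ [5;1;2]
PS(4,2)∈J2 [5;1;3]
L+ [6;1;3]
P(5,4)∈J1 [6;2;3]
L+ [7;2;3]
R(2,1)∈J1 [7;3;3]
L+ [8;3;3]
P(6,7)∈J1 [8;4;3]
P(2,7)∈J1 [8;5;3]
C(5,7)∈J2 [8;5;4]
C(6,5)∈J2 [8;5;5]
mobility = 21 − 10 − 5 = 6

M = 6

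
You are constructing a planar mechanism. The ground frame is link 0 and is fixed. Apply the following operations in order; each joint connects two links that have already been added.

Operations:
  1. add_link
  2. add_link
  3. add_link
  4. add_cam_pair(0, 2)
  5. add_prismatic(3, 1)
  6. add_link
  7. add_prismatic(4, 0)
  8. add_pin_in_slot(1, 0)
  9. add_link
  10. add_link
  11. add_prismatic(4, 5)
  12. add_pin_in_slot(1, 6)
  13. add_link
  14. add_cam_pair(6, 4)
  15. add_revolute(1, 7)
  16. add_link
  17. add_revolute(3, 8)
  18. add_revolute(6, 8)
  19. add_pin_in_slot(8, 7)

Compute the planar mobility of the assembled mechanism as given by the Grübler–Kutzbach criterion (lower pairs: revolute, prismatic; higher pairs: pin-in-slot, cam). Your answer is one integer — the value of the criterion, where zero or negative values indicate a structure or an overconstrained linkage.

M = 7

(L,J1,J2)=(1,0,0); link0 fixed
link1: (2,0,0)
link2: (3,0,0)
link3: (4,0,0)
C 0-2 [J2]: (4,0,1)
P 3-1 [J1]: (4,1,1)
link4: (5,1,1)
P 4-0 [J1]: (5,2,1)
PS 1-0 [J2]: (5,2,2)
link5: (6,2,2)
link6: (7,2,2)
P 4-5 [J1]: (7,3,2)
PS 1-6 [J2]: (7,3,3)
link7: (8,3,3)
C 6-4 [J2]: (8,3,4)
R 1-7 [J1]: (8,4,4)
link8: (9,4,4)
R 3-8 [J1]: (9,5,4)
R 6-8 [J1]: (9,6,4)
PS 8-7 [J2]: (9,6,5)
Grübler: 3·8 − 2·6 − 5 = 7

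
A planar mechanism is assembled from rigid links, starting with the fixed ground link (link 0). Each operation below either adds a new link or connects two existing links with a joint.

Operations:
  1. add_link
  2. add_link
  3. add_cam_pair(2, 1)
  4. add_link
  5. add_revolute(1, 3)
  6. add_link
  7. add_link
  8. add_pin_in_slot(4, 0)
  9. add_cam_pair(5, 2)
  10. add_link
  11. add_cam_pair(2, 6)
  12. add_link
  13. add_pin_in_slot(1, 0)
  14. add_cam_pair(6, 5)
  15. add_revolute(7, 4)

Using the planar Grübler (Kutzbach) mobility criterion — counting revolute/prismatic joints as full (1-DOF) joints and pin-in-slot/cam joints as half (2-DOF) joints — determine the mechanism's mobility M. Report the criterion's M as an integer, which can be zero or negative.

link 0 = ground. State L|J1|J2 = 1|0|0
+link1  2|0|0
+link2  3|0|0
C(2,1) f=2→J2  3|0|1
+link3  4|0|1
R(1,3) f=1→J1  4|1|1
+link4  5|1|1
+link5  6|1|1
PS(4,0) f=2→J2  6|1|2
C(5,2) f=2→J2  6|1|3
+link6  7|1|3
C(2,6) f=2→J2  7|1|4
+link7  8|1|4
PS(1,0) f=2→J2  8|1|5
C(6,5) f=2→J2  8|1|6
R(7,4) f=1→J1  8|2|6
M = 3(8−1)−2·2−6 = 21−4−6 = 11

M = 11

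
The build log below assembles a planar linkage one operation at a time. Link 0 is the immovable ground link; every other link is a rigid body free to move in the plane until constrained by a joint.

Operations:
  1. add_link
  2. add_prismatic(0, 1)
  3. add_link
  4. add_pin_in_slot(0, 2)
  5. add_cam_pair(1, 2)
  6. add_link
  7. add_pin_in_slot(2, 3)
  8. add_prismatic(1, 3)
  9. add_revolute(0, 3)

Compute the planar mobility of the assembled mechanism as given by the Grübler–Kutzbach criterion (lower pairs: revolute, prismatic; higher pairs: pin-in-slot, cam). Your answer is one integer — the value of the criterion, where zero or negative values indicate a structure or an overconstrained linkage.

M = 0

L=1 J1=0 J2=0
add link → L=2 J1=0 J2=0
P@0,1 dof=1 J1 → L=2 J1=1 J2=0
add link → L=3 J1=1 J2=0
PS@0,2 dof=2 J2 → L=3 J1=1 J2=1
C@1,2 dof=2 J2 → L=3 J1=1 J2=2
add link → L=4 J1=1 J2=2
PS@2,3 dof=2 J2 → L=4 J1=1 J2=3
P@1,3 dof=1 J1 → L=4 J1=2 J2=3
R@0,3 dof=1 J1 → L=4 J1=3 J2=3
M=3(L−1)−2J1−J2=3·3−2·3−3=0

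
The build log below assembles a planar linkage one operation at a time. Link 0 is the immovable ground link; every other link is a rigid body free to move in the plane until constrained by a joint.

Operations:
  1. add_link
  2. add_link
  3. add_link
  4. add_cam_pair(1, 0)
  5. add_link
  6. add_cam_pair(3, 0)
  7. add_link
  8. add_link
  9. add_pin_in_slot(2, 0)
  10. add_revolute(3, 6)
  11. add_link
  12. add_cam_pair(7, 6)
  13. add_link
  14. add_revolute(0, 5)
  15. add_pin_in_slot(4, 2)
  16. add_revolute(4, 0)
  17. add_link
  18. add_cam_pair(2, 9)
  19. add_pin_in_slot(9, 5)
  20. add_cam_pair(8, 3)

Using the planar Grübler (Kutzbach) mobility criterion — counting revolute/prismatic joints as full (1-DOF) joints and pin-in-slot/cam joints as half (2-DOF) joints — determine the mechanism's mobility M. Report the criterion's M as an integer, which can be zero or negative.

L=1 J1=0 J2=0
add link → L=2 J1=0 J2=0
add link → L=3 J1=0 J2=0
add link → L=4 J1=0 J2=0
C@1,0 dof=2 J2 → L=4 J1=0 J2=1
add link → L=5 J1=0 J2=1
C@3,0 dof=2 J2 → L=5 J1=0 J2=2
add link → L=6 J1=0 J2=2
add link → L=7 J1=0 J2=2
PS@2,0 dof=2 J2 → L=7 J1=0 J2=3
R@3,6 dof=1 J1 → L=7 J1=1 J2=3
add link → L=8 J1=1 J2=3
C@7,6 dof=2 J2 → L=8 J1=1 J2=4
add link → L=9 J1=1 J2=4
R@0,5 dof=1 J1 → L=9 J1=2 J2=4
PS@4,2 dof=2 J2 → L=9 J1=2 J2=5
R@4,0 dof=1 J1 → L=9 J1=3 J2=5
add link → L=10 J1=3 J2=5
C@2,9 dof=2 J2 → L=10 J1=3 J2=6
PS@9,5 dof=2 J2 → L=10 J1=3 J2=7
C@8,3 dof=2 J2 → L=10 J1=3 J2=8
M=3(L−1)−2J1−J2=3·9−2·3−8=13

M = 13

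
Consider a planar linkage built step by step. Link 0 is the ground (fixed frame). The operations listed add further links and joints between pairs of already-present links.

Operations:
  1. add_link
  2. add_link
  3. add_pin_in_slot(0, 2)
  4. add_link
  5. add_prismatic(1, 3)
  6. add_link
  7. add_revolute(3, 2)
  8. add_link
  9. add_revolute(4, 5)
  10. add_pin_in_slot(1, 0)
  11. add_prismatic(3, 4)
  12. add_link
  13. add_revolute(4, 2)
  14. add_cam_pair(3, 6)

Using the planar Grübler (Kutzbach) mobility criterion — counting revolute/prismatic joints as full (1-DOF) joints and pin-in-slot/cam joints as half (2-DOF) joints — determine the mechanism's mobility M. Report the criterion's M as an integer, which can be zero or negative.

link 0 = ground. State L|J1|J2 = 1|0|0
+link1  2|0|0
+link2  3|0|0
PS(0,2) f=2→J2  3|0|1
+link3  4|0|1
P(1,3) f=1→J1  4|1|1
+link4  5|1|1
R(3,2) f=1→J1  5|2|1
+link5  6|2|1
R(4,5) f=1→J1  6|3|1
PS(1,0) f=2→J2  6|3|2
P(3,4) f=1→J1  6|4|2
+link6  7|4|2
R(4,2) f=1→J1  7|5|2
C(3,6) f=2→J2  7|5|3
M = 3(7−1)−2·5−3 = 18−10−3 = 5

M = 5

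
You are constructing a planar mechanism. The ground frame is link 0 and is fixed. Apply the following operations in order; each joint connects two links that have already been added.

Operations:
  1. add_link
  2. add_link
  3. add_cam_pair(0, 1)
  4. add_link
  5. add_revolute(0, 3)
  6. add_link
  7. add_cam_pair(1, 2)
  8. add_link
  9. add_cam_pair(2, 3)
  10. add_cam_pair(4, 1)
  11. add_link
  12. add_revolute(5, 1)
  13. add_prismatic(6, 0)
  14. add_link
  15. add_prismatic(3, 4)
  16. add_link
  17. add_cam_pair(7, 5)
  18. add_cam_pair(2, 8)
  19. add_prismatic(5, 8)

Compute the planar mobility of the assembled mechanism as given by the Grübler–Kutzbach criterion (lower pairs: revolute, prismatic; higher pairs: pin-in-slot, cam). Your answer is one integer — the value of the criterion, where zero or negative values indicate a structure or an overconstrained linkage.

M = 8

ground; <1,0,0>
#1 <2,0,0>
#2 <3,0,0>
C:0↔1 J2 <3,0,1>
#3 <4,0,1>
R:0↔3 J1 <4,1,1>
#4 <5,1,1>
C:1↔2 J2 <5,1,2>
#5 <6,1,2>
C:2↔3 J2 <6,1,3>
C:4↔1 J2 <6,1,4>
#6 <7,1,4>
R:5↔1 J1 <7,2,4>
P:6↔0 J1 <7,3,4>
#7 <8,3,4>
P:3↔4 J1 <8,4,4>
#8 <9,4,4>
C:7↔5 J2 <9,4,5>
C:2↔8 J2 <9,4,6>
P:5↔8 J1 <9,5,6>
3×8 − 2×5 − 1×6 = 8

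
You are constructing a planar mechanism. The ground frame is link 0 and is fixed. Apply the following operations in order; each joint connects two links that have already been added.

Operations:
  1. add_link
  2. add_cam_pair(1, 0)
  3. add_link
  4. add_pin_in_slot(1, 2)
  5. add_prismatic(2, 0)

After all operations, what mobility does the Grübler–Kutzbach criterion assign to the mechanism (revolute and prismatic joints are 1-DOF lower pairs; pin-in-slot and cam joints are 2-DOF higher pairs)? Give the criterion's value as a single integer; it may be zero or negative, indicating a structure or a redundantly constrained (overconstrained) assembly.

[1;0;0] (link 0 is ground)
L+ [2;0;0]
C(1,0)∈J2 [2;0;1]
L+ [3;0;1]
PS(1,2)∈J2 [3;0;2]
P(2,0)∈J1 [3;1;2]
mobility = 6 − 2 − 2 = 2

M = 2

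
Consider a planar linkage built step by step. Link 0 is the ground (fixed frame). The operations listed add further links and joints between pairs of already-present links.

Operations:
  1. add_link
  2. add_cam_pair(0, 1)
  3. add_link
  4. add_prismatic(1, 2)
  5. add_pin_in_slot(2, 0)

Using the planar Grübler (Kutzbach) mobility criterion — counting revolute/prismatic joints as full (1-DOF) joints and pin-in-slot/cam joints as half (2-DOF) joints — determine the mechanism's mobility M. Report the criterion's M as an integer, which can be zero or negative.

[1;0;0] (link 0 is ground)
L+ [2;0;0]
C(0,1)∈J2 [2;0;1]
L+ [3;0;1]
P(1,2)∈J1 [3;1;1]
PS(2,0)∈J2 [3;1;2]
mobility = 6 − 2 − 2 = 2

M = 2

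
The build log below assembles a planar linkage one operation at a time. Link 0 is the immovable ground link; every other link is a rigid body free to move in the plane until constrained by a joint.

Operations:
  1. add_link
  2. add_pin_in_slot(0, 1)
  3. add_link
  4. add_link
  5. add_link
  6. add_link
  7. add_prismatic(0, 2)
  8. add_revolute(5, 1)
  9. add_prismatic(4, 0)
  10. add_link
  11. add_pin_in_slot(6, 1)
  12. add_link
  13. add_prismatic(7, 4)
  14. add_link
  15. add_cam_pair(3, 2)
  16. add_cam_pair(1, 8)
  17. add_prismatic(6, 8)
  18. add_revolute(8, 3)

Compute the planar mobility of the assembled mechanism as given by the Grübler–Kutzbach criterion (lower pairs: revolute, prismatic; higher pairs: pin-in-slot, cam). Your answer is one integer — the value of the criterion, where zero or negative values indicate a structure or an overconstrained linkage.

(L,J1,J2)=(1,0,0); link0 fixed
link1: (2,0,0)
PS 0-1 [J2]: (2,0,1)
link2: (3,0,1)
link3: (4,0,1)
link4: (5,0,1)
link5: (6,0,1)
P 0-2 [J1]: (6,1,1)
R 5-1 [J1]: (6,2,1)
P 4-0 [J1]: (6,3,1)
link6: (7,3,1)
PS 6-1 [J2]: (7,3,2)
link7: (8,3,2)
P 7-4 [J1]: (8,4,2)
link8: (9,4,2)
C 3-2 [J2]: (9,4,3)
C 1-8 [J2]: (9,4,4)
P 6-8 [J1]: (9,5,4)
R 8-3 [J1]: (9,6,4)
Grübler: 3·8 − 2·6 − 4 = 8

M = 8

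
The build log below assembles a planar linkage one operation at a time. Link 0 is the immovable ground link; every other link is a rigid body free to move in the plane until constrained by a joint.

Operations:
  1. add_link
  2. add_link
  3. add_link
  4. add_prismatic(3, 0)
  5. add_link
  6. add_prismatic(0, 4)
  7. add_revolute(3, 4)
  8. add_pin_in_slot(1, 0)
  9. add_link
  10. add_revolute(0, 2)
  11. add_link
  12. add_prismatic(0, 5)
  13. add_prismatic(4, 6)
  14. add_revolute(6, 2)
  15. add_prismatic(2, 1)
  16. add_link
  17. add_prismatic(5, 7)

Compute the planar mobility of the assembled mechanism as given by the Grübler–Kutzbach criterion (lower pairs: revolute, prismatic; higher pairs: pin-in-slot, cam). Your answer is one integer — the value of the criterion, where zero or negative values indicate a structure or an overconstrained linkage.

ground; <1,0,0>
#1 <2,0,0>
#2 <3,0,0>
#3 <4,0,0>
P:3↔0 J1 <4,1,0>
#4 <5,1,0>
P:0↔4 J1 <5,2,0>
R:3↔4 J1 <5,3,0>
PS:1↔0 J2 <5,3,1>
#5 <6,3,1>
R:0↔2 J1 <6,4,1>
#6 <7,4,1>
P:0↔5 J1 <7,5,1>
P:4↔6 J1 <7,6,1>
R:6↔2 J1 <7,7,1>
P:2↔1 J1 <7,8,1>
#7 <8,8,1>
P:5↔7 J1 <8,9,1>
3×7 − 2×9 − 1×1 = 2

M = 2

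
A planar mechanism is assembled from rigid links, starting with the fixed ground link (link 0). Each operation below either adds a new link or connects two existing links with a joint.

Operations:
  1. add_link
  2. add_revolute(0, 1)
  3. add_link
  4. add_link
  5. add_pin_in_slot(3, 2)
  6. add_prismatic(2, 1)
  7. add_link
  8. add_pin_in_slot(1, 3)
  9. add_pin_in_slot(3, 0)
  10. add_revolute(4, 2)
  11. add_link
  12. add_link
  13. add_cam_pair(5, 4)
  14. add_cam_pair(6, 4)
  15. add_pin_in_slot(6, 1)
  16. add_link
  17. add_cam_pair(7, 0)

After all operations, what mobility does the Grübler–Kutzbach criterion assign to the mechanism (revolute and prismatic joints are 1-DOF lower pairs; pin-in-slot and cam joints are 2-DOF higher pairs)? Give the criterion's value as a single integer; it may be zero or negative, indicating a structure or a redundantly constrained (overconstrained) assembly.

M = 8

(L,J1,J2)=(1,0,0); link0 fixed
link1: (2,0,0)
R 0-1 [J1]: (2,1,0)
link2: (3,1,0)
link3: (4,1,0)
PS 3-2 [J2]: (4,1,1)
P 2-1 [J1]: (4,2,1)
link4: (5,2,1)
PS 1-3 [J2]: (5,2,2)
PS 3-0 [J2]: (5,2,3)
R 4-2 [J1]: (5,3,3)
link5: (6,3,3)
link6: (7,3,3)
C 5-4 [J2]: (7,3,4)
C 6-4 [J2]: (7,3,5)
PS 6-1 [J2]: (7,3,6)
link7: (8,3,6)
C 7-0 [J2]: (8,3,7)
Grübler: 3·7 − 2·3 − 7 = 8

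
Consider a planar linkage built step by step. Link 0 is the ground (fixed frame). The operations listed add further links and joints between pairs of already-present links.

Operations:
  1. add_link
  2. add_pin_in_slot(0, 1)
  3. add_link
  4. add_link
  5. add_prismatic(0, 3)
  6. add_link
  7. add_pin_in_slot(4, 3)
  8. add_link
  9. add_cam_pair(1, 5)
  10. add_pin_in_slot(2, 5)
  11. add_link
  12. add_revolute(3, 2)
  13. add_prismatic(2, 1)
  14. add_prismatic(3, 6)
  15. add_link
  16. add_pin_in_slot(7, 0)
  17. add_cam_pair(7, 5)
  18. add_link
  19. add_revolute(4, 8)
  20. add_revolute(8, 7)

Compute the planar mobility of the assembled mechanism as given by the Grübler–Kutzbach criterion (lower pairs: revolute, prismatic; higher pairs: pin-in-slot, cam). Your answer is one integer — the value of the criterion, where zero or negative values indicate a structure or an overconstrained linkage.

[1;0;0] (link 0 is ground)
L+ [2;0;0]
PS(0,1)∈J2 [2;0;1]
L+ [3;0;1]
L+ [4;0;1]
P(0,3)∈J1 [4;1;1]
L+ [5;1;1]
PS(4,3)∈J2 [5;1;2]
L+ [6;1;2]
C(1,5)∈J2 [6;1;3]
PS(2,5)∈J2 [6;1;4]
L+ [7;1;4]
R(3,2)∈J1 [7;2;4]
P(2,1)∈J1 [7;3;4]
P(3,6)∈J1 [7;4;4]
L+ [8;4;4]
PS(7,0)∈J2 [8;4;5]
C(7,5)∈J2 [8;4;6]
L+ [9;4;6]
R(4,8)∈J1 [9;5;6]
R(8,7)∈J1 [9;6;6]
mobility = 24 − 12 − 6 = 6

M = 6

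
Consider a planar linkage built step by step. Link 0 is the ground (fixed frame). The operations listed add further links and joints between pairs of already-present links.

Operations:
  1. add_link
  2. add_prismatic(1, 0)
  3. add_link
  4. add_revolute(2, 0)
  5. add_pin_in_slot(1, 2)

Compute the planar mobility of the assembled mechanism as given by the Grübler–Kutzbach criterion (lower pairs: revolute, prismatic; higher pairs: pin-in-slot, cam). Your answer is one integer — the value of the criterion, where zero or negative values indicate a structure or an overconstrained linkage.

ground; <1,0,0>
#1 <2,0,0>
P:1↔0 J1 <2,1,0>
#2 <3,1,0>
R:2↔0 J1 <3,2,0>
PS:1↔2 J2 <3,2,1>
3×2 − 2×2 − 1×1 = 1

M = 1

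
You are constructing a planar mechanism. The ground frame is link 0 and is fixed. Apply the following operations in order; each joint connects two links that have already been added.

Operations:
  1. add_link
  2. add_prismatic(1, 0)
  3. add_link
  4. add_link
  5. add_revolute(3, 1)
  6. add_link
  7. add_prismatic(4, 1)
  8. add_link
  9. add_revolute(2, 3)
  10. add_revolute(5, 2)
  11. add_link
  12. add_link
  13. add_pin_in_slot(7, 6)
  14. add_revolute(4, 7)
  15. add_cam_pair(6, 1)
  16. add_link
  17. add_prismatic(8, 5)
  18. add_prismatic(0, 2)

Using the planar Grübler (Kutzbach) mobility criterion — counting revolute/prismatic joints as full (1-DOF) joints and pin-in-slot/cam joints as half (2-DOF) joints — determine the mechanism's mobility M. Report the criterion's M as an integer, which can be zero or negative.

L=1 J1=0 J2=0
add link → L=2 J1=0 J2=0
P@1,0 dof=1 J1 → L=2 J1=1 J2=0
add link → L=3 J1=1 J2=0
add link → L=4 J1=1 J2=0
R@3,1 dof=1 J1 → L=4 J1=2 J2=0
add link → L=5 J1=2 J2=0
P@4,1 dof=1 J1 → L=5 J1=3 J2=0
add link → L=6 J1=3 J2=0
R@2,3 dof=1 J1 → L=6 J1=4 J2=0
R@5,2 dof=1 J1 → L=6 J1=5 J2=0
add link → L=7 J1=5 J2=0
add link → L=8 J1=5 J2=0
PS@7,6 dof=2 J2 → L=8 J1=5 J2=1
R@4,7 dof=1 J1 → L=8 J1=6 J2=1
C@6,1 dof=2 J2 → L=8 J1=6 J2=2
add link → L=9 J1=6 J2=2
P@8,5 dof=1 J1 → L=9 J1=7 J2=2
P@0,2 dof=1 J1 → L=9 J1=8 J2=2
M=3(L−1)−2J1−J2=3·8−2·8−2=6

M = 6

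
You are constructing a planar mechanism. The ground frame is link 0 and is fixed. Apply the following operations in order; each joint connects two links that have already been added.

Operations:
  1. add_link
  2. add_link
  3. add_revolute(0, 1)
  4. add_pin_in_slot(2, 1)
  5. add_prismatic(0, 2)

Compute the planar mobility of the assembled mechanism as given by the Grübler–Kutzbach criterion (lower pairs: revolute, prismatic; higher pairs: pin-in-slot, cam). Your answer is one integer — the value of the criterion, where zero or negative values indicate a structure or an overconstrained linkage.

ground; <1,0,0>
#1 <2,0,0>
#2 <3,0,0>
R:0↔1 J1 <3,1,0>
PS:2↔1 J2 <3,1,1>
P:0↔2 J1 <3,2,1>
3×2 − 2×2 − 1×1 = 1

M = 1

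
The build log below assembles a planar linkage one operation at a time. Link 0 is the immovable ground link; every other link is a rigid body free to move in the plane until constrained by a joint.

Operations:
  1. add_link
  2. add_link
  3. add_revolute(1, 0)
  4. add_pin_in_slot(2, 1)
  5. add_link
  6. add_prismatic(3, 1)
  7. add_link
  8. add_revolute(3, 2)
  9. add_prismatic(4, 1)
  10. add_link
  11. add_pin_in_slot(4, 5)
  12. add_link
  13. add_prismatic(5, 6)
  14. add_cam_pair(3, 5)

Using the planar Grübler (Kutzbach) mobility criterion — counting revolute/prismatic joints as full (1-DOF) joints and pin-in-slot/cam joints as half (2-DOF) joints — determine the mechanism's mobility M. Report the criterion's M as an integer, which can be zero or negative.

M = 5

ground; <1,0,0>
#1 <2,0,0>
#2 <3,0,0>
R:1↔0 J1 <3,1,0>
PS:2↔1 J2 <3,1,1>
#3 <4,1,1>
P:3↔1 J1 <4,2,1>
#4 <5,2,1>
R:3↔2 J1 <5,3,1>
P:4↔1 J1 <5,4,1>
#5 <6,4,1>
PS:4↔5 J2 <6,4,2>
#6 <7,4,2>
P:5↔6 J1 <7,5,2>
C:3↔5 J2 <7,5,3>
3×6 − 2×5 − 1×3 = 5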